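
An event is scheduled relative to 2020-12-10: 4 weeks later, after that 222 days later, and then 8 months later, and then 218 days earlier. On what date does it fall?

September 11, 2021

Advancing 4 weeks (= 28 days) from December 10, 2020:
December has 31 days, so 31 − 10 = 21 days remain after December 10, 2020; 28 − 21 = 7 left.
7 days into January 2021 → January 7, 2021.
Counting forward 222 days from January 7, 2021:
January has 31 days, so 31 − 7 = 24 days remain after January 7, 2021; 222 − 24 = 198 left.
February 2021 has 28 days (2021 is not a leap year): 198 − 28 = 170 left.
March 2021 has 31 days: 170 − 31 = 139 left.
April 2021 has 30 days: 139 − 30 = 109 left.
May 2021 has 31 days: 109 − 31 = 78 left.
June 2021 has 30 days: 78 − 30 = 48 left.
July 2021 has 31 days: 48 − 31 = 17 left.
17 days into August 2021 → August 17, 2021.
Advancing 8 months from August 17, 2021:
month 8 + 8 = 16, which is month 4 of year 2022 → April 2022.
Day 17 is valid in April, giving April 17, 2022.
Going back 218 days from April 17, 2022:
Going back 17 days from April 17, 2022 reaches the end of the previous month; 218 − 17 = 201 left.
March 2022 has 31 days: 201 − 31 = 170 left.
February 2022 has 28 days (2022 is not a leap year): 170 − 28 = 142 left.
January 2022 has 31 days: 142 − 31 = 111 left.
December 2021 has 31 days: 111 − 31 = 80 left.
November 2021 has 30 days: 80 − 30 = 50 left.
October 2021 has 31 days: 50 − 31 = 19 left.
September 2021 has 30 days; 30 − 19 = 11 → September 11, 2021.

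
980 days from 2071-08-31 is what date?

May 7, 2074

Counting forward 980 days from August 31, 2071.
August has 31 days, so 31 − 31 = 0 days remain after August 31, 2071; 980 − 0 = 980 left.
September 2071 has 30 days: 980 − 30 = 950 left.
October 2071 has 31 days: 950 − 31 = 919 left.
November 2071 has 30 days: 919 − 30 = 889 left.
December 2071 has 31 days: 889 − 31 = 858 left.
January 2072 has 31 days: 858 − 31 = 827 left.
February 2072 has 29 days (2072 is a leap year): 827 − 29 = 798 left.
March 2072 has 31 days: 798 − 31 = 767 left.
April 2072 has 30 days: 767 − 30 = 737 left.
May 2072 has 31 days: 737 − 31 = 706 left.
June 2072 has 30 days: 706 − 30 = 676 left.
July 2072 has 31 days: 676 − 31 = 645 left.
August 2072 has 31 days: 645 − 31 = 614 left.
September 2072 has 30 days: 614 − 30 = 584 left.
October 2072 has 31 days: 584 − 31 = 553 left.
November 2072 has 30 days: 553 − 30 = 523 left.
December 2072 has 31 days: 523 − 31 = 492 left.
January 2073 has 31 days: 492 − 31 = 461 left.
February 2073 has 28 days (2073 is not a leap year): 461 − 28 = 433 left.
March 2073 has 31 days: 433 − 31 = 402 left.
April 2073 has 30 days: 402 − 30 = 372 left.
May 2073 has 31 days: 372 − 31 = 341 left.
June 2073 has 30 days: 341 − 30 = 311 left.
July 2073 has 31 days: 311 − 31 = 280 left.
August 2073 has 31 days: 280 − 31 = 249 left.
September 2073 has 30 days: 249 − 30 = 219 left.
October 2073 has 31 days: 219 − 31 = 188 left.
November 2073 has 30 days: 188 − 30 = 158 left.
December 2073 has 31 days: 158 − 31 = 127 left.
January 2074 has 31 days: 127 − 31 = 96 left.
February 2074 has 28 days (2074 is not a leap year): 96 − 28 = 68 left.
March 2074 has 31 days: 68 − 31 = 37 left.
April 2074 has 30 days: 37 − 30 = 7 left.
7 days into May 2074 → May 7, 2074.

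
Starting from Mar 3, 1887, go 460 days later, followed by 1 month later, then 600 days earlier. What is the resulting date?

November 13, 1886

Advancing 460 days from March 3, 1887:
March has 31 days, so 31 − 3 = 28 days remain after March 3, 1887; 460 − 28 = 432 left.
April 1887 has 30 days: 432 − 30 = 402 left.
May 1887 has 31 days: 402 − 31 = 371 left.
June 1887 has 30 days: 371 − 30 = 341 left.
July 1887 has 31 days: 341 − 31 = 310 left.
August 1887 has 31 days: 310 − 31 = 279 left.
September 1887 has 30 days: 279 − 30 = 249 left.
October 1887 has 31 days: 249 − 31 = 218 left.
November 1887 has 30 days: 218 − 30 = 188 left.
December 1887 has 31 days: 188 − 31 = 157 left.
January 1888 has 31 days: 157 − 31 = 126 left.
February 1888 has 29 days (1888 is a leap year): 126 − 29 = 97 left.
March 1888 has 31 days: 97 − 31 = 66 left.
April 1888 has 30 days: 66 − 30 = 36 left.
May 1888 has 31 days: 36 − 31 = 5 left.
5 days into June 1888 → June 5, 1888.
Advancing 1 month from June 5, 1888:
month 6 + 1 = 7 → July 1888.
Day 5 is valid in July, giving July 5, 1888.
Subtracting 600 days from July 5, 1888:
Going back 5 days from July 5, 1888 reaches the end of the previous month; 600 − 5 = 595 left.
June 1888 has 30 days: 595 − 30 = 565 left.
May 1888 has 31 days: 565 − 31 = 534 left.
April 1888 has 30 days: 534 − 30 = 504 left.
March 1888 has 31 days: 504 − 31 = 473 left.
February 1888 has 29 days (1888 is a leap year): 473 − 29 = 444 left.
January 1888 has 31 days: 444 − 31 = 413 left.
December 1887 has 31 days: 413 − 31 = 382 left.
November 1887 has 30 days: 382 − 30 = 352 left.
October 1887 has 31 days: 352 − 31 = 321 left.
September 1887 has 30 days: 321 − 30 = 291 left.
August 1887 has 31 days: 291 − 31 = 260 left.
July 1887 has 31 days: 260 − 31 = 229 left.
June 1887 has 30 days: 229 − 30 = 199 left.
May 1887 has 31 days: 199 − 31 = 168 left.
April 1887 has 30 days: 168 − 30 = 138 left.
March 1887 has 31 days: 138 − 31 = 107 left.
February 1887 has 28 days (1887 is not a leap year): 107 − 28 = 79 left.
January 1887 has 31 days: 79 − 31 = 48 left.
December 1886 has 31 days: 48 − 31 = 17 left.
November 1886 has 30 days; 30 − 17 = 13 → November 13, 1886.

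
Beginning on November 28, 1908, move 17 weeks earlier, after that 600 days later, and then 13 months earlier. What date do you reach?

February 24, 1909

Going back 17 weeks (= 119 days) from November 28, 1908:
Going back 28 days from November 28, 1908 reaches the end of the previous month; 119 − 28 = 91 left.
October 1908 has 31 days: 91 − 31 = 60 left.
September 1908 has 30 days: 60 − 30 = 30 left.
August 1908 has 31 days; 31 − 30 = 1 → August 1, 1908.
Adding 600 days from August 1, 1908:
August has 31 days, so 31 − 1 = 30 days remain after August 1, 1908; 600 − 30 = 570 left.
September 1908 has 30 days: 570 − 30 = 540 left.
October 1908 has 31 days: 540 − 31 = 509 left.
November 1908 has 30 days: 509 − 30 = 479 left.
December 1908 has 31 days: 479 − 31 = 448 left.
January 1909 has 31 days: 448 − 31 = 417 left.
February 1909 has 28 days (1909 is not a leap year): 417 − 28 = 389 left.
March 1909 has 31 days: 389 − 31 = 358 left.
April 1909 has 30 days: 358 − 30 = 328 left.
May 1909 has 31 days: 328 − 31 = 297 left.
June 1909 has 30 days: 297 − 30 = 267 left.
July 1909 has 31 days: 267 − 31 = 236 left.
August 1909 has 31 days: 236 − 31 = 205 left.
September 1909 has 30 days: 205 − 30 = 175 left.
October 1909 has 31 days: 175 − 31 = 144 left.
November 1909 has 30 days: 144 − 30 = 114 left.
December 1909 has 31 days: 114 − 31 = 83 left.
January 1910 has 31 days: 83 − 31 = 52 left.
February 1910 has 28 days (1910 is not a leap year): 52 − 28 = 24 left.
24 days into March 1910 → March 24, 1910.
Subtracting 13 months from March 24, 1910:
month 3 − 13 = -10, which is month 2 of year 1909 → February 1909.
Day 24 is valid in February, giving February 24, 1909.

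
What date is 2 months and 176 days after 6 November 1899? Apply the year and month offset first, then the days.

Adding 2 months and 176 days from November 6, 1899: first the month/year part, then the days.
month 11 + 2 = 13, which is month 1 of year 1900 → January 1900.
Day 6 is valid in January, giving January 6, 1900.
Now add 176 days from January 6, 1900.
January has 31 days, so 31 − 6 = 25 days remain after January 6, 1900; 176 − 25 = 151 left.
February 1900 has 28 days (1900 is not a leap year (divisible by 100 but not 400)): 151 − 28 = 123 left.
March 1900 has 31 days: 123 − 31 = 92 left.
April 1900 has 30 days: 92 − 30 = 62 left.
May 1900 has 31 days: 62 − 31 = 31 left.
June 1900 has 30 days: 31 − 30 = 1 left.
1 day into July 1900 → July 1, 1900.

July 1, 1900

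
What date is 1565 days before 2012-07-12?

Counting back 1565 days from July 12, 2012.
Going back 12 days from July 12, 2012 reaches the end of the previous month; 1565 − 12 = 1553 left.
June 2012 has 30 days: 1553 − 30 = 1523 left.
May 2012 has 31 days: 1523 − 31 = 1492 left.
April 2012 has 30 days: 1492 − 30 = 1462 left.
March 2012 has 31 days: 1462 − 31 = 1431 left.
February 2012 has 29 days (2012 is a leap year): 1431 − 29 = 1402 left.
January 2012 has 31 days: 1402 − 31 = 1371 left.
December 2011 has 31 days: 1371 − 31 = 1340 left.
November 2011 has 30 days: 1340 − 30 = 1310 left.
October 2011 has 31 days: 1310 − 31 = 1279 left.
September 2011 has 30 days: 1279 − 30 = 1249 left.
August 2011 has 31 days: 1249 − 31 = 1218 left.
July 2011 has 31 days: 1218 − 31 = 1187 left.
June 2011 has 30 days: 1187 − 30 = 1157 left.
May 2011 has 31 days: 1157 − 31 = 1126 left.
April 2011 has 30 days: 1126 − 30 = 1096 left.
March 2011 has 31 days: 1096 − 31 = 1065 left.
February 2011 has 28 days (2011 is not a leap year): 1065 − 28 = 1037 left.
January 2011 has 31 days: 1037 − 31 = 1006 left.
December 2010 has 31 days: 1006 − 31 = 975 left.
November 2010 has 30 days: 975 − 30 = 945 left.
October 2010 has 31 days: 945 − 31 = 914 left.
September 2010 has 30 days: 914 − 30 = 884 left.
August 2010 has 31 days: 884 − 31 = 853 left.
July 2010 has 31 days: 853 − 31 = 822 left.
June 2010 has 30 days: 822 − 30 = 792 left.
May 2010 has 31 days: 792 − 31 = 761 left.
April 2010 has 30 days: 761 − 30 = 731 left.
March 2010 has 31 days: 731 − 31 = 700 left.
February 2010 has 28 days (2010 is not a leap year): 700 − 28 = 672 left.
January 2010 has 31 days: 672 − 31 = 641 left.
December 2009 has 31 days: 641 − 31 = 610 left.
November 2009 has 30 days: 610 − 30 = 580 left.
October 2009 has 31 days: 580 − 31 = 549 left.
September 2009 has 30 days: 549 − 30 = 519 left.
August 2009 has 31 days: 519 − 31 = 488 left.
July 2009 has 31 days: 488 − 31 = 457 left.
June 2009 has 30 days: 457 − 30 = 427 left.
May 2009 has 31 days: 427 − 31 = 396 left.
April 2009 has 30 days: 396 − 30 = 366 left.
March 2009 has 31 days: 366 − 31 = 335 left.
February 2009 has 28 days (2009 is not a leap year): 335 − 28 = 307 left.
January 2009 has 31 days: 307 − 31 = 276 left.
December 2008 has 31 days: 276 − 31 = 245 left.
November 2008 has 30 days: 245 − 30 = 215 left.
October 2008 has 31 days: 215 − 31 = 184 left.
September 2008 has 30 days: 184 − 30 = 154 left.
August 2008 has 31 days: 154 − 31 = 123 left.
July 2008 has 31 days: 123 − 31 = 92 left.
June 2008 has 30 days: 92 − 30 = 62 left.
May 2008 has 31 days: 62 − 31 = 31 left.
April 2008 has 30 days: 31 − 30 = 1 left.
March 2008 has 31 days; 31 − 1 = 30 → March 30, 2008.

March 30, 2008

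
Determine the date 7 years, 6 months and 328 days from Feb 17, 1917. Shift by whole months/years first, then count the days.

Counting forward 7 years, 6 months and 328 days from February 17, 1917: first the month/year part, then the days.
+7 years → 1924; month 2 + 6 = 8 → August 1924.
Day 17 is valid in August, giving August 17, 1924.
Now add 328 days from August 17, 1924.
August has 31 days, so 31 − 17 = 14 days remain after August 17, 1924; 328 − 14 = 314 left.
September 1924 has 30 days: 314 − 30 = 284 left.
October 1924 has 31 days: 284 − 31 = 253 left.
November 1924 has 30 days: 253 − 30 = 223 left.
December 1924 has 31 days: 223 − 31 = 192 left.
January 1925 has 31 days: 192 − 31 = 161 left.
February 1925 has 28 days (1925 is not a leap year): 161 − 28 = 133 left.
March 1925 has 31 days: 133 − 31 = 102 left.
April 1925 has 30 days: 102 − 30 = 72 left.
May 1925 has 31 days: 72 − 31 = 41 left.
June 1925 has 30 days: 41 − 30 = 11 left.
11 days into July 1925 → July 11, 1925.

July 11, 1925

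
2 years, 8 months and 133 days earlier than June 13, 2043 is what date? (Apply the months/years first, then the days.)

June 2, 2040

Going back 2 years, 8 months and 133 days from June 13, 2043: first the month/year part, then the days.
-2 years → 2041; month 6 − 8 = -2, which is month 10 of year 2040 → October 2040.
Day 13 is valid in October, giving October 13, 2040.
Now subtract 133 days from October 13, 2040.
Going back 13 days from October 13, 2040 reaches the end of the previous month; 133 − 13 = 120 left.
September 2040 has 30 days: 120 − 30 = 90 left.
August 2040 has 31 days: 90 − 31 = 59 left.
July 2040 has 31 days: 59 − 31 = 28 left.
June 2040 has 30 days; 30 − 28 = 2 → June 2, 2040.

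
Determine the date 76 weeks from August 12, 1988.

January 26, 1990

Counting forward 76 weeks = 532 days from August 12, 1988.
August has 31 days, so 31 − 12 = 19 days remain after August 12, 1988; 532 − 19 = 513 left.
September 1988 has 30 days: 513 − 30 = 483 left.
October 1988 has 31 days: 483 − 31 = 452 left.
November 1988 has 30 days: 452 − 30 = 422 left.
December 1988 has 31 days: 422 − 31 = 391 left.
January 1989 has 31 days: 391 − 31 = 360 left.
February 1989 has 28 days (1989 is not a leap year): 360 − 28 = 332 left.
March 1989 has 31 days: 332 − 31 = 301 left.
April 1989 has 30 days: 301 − 30 = 271 left.
May 1989 has 31 days: 271 − 31 = 240 left.
June 1989 has 30 days: 240 − 30 = 210 left.
July 1989 has 31 days: 210 − 31 = 179 left.
August 1989 has 31 days: 179 − 31 = 148 left.
September 1989 has 30 days: 148 − 30 = 118 left.
October 1989 has 31 days: 118 − 31 = 87 left.
November 1989 has 30 days: 87 − 30 = 57 left.
December 1989 has 31 days: 57 − 31 = 26 left.
26 days into January 1990 → January 26, 1990.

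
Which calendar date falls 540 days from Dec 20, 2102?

Counting forward 540 days from December 20, 2102.
December has 31 days, so 31 − 20 = 11 days remain after December 20, 2102; 540 − 11 = 529 left.
January 2103 has 31 days: 529 − 31 = 498 left.
February 2103 has 28 days (2103 is not a leap year): 498 − 28 = 470 left.
March 2103 has 31 days: 470 − 31 = 439 left.
April 2103 has 30 days: 439 − 30 = 409 left.
May 2103 has 31 days: 409 − 31 = 378 left.
June 2103 has 30 days: 378 − 30 = 348 left.
July 2103 has 31 days: 348 − 31 = 317 left.
August 2103 has 31 days: 317 − 31 = 286 left.
September 2103 has 30 days: 286 − 30 = 256 left.
October 2103 has 31 days: 256 − 31 = 225 left.
November 2103 has 30 days: 225 − 30 = 195 left.
December 2103 has 31 days: 195 − 31 = 164 left.
January 2104 has 31 days: 164 − 31 = 133 left.
February 2104 has 29 days (2104 is a leap year): 133 − 29 = 104 left.
March 2104 has 31 days: 104 − 31 = 73 left.
April 2104 has 30 days: 73 − 30 = 43 left.
May 2104 has 31 days: 43 − 31 = 12 left.
12 days into June 2104 → June 12, 2104.

June 12, 2104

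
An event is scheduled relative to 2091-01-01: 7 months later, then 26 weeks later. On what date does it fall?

January 30, 2092

Advancing 7 months from January 1, 2091:
month 1 + 7 = 8 → August 2091.
Day 1 is valid in August, giving August 1, 2091.
Advancing 26 weeks (= 182 days) from August 1, 2091:
August has 31 days, so 31 − 1 = 30 days remain after August 1, 2091; 182 − 30 = 152 left.
September 2091 has 30 days: 152 − 30 = 122 left.
October 2091 has 31 days: 122 − 31 = 91 left.
November 2091 has 30 days: 91 − 30 = 61 left.
December 2091 has 31 days: 61 − 31 = 30 left.
30 days into January 2092 → January 30, 2092.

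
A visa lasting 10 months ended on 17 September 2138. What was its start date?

Subtracting 10 months from September 17, 2138.
month 9 − 10 = -1, which is month 11 of year 2137 → November 2137.
Day 17 is valid in November, giving November 17, 2137.

November 17, 2137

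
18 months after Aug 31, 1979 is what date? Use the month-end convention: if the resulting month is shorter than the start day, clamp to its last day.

Adding 18 months from August 31, 1979.
month 8 + 18 = 26, which is month 2 of year 1981 → February 1981.
February 1981 has only 28 days (1981 is not a leap year — relevant if February), and the start was day 31, so the date clamps to February 28, 1981.

February 28, 1981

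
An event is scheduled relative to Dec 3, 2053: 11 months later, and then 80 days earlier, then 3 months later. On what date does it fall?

November 15, 2054

Counting forward 11 months from December 3, 2053:
month 12 + 11 = 23, which is month 11 of year 2054 → November 2054.
Day 3 is valid in November, giving November 3, 2054.
Subtracting 80 days from November 3, 2054:
Going back 3 days from November 3, 2054 reaches the end of the previous month; 80 − 3 = 77 left.
October 2054 has 31 days: 77 − 31 = 46 left.
September 2054 has 30 days: 46 − 30 = 16 left.
August 2054 has 31 days; 31 − 16 = 15 → August 15, 2054.
Advancing 3 months from August 15, 2054:
month 8 + 3 = 11 → November 2054.
Day 15 is valid in November, giving November 15, 2054.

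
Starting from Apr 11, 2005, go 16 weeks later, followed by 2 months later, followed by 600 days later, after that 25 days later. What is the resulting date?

June 18, 2007

Counting forward 16 weeks (= 112 days) from April 11, 2005:
April has 30 days, so 30 − 11 = 19 days remain after April 11, 2005; 112 − 19 = 93 left.
May 2005 has 31 days: 93 − 31 = 62 left.
June 2005 has 30 days: 62 − 30 = 32 left.
July 2005 has 31 days: 32 − 31 = 1 left.
1 day into August 2005 → August 1, 2005.
Counting forward 2 months from August 1, 2005:
month 8 + 2 = 10 → October 2005.
Day 1 is valid in October, giving October 1, 2005.
Advancing 600 days from October 1, 2005:
October has 31 days, so 31 − 1 = 30 days remain after October 1, 2005; 600 − 30 = 570 left.
November 2005 has 30 days: 570 − 30 = 540 left.
December 2005 has 31 days: 540 − 31 = 509 left.
January 2006 has 31 days: 509 − 31 = 478 left.
February 2006 has 28 days (2006 is not a leap year): 478 − 28 = 450 left.
March 2006 has 31 days: 450 − 31 = 419 left.
April 2006 has 30 days: 419 − 30 = 389 left.
May 2006 has 31 days: 389 − 31 = 358 left.
June 2006 has 30 days: 358 − 30 = 328 left.
July 2006 has 31 days: 328 − 31 = 297 left.
August 2006 has 31 days: 297 − 31 = 266 left.
September 2006 has 30 days: 266 − 30 = 236 left.
October 2006 has 31 days: 236 − 31 = 205 left.
November 2006 has 30 days: 205 − 30 = 175 left.
December 2006 has 31 days: 175 − 31 = 144 left.
January 2007 has 31 days: 144 − 31 = 113 left.
February 2007 has 28 days (2007 is not a leap year): 113 − 28 = 85 left.
March 2007 has 31 days: 85 − 31 = 54 left.
April 2007 has 30 days: 54 − 30 = 24 left.
24 days into May 2007 → May 24, 2007.
Advancing 25 days from May 24, 2007:
May has 31 days, so 31 − 24 = 7 days remain after May 24, 2007; 25 − 7 = 18 left.
18 days into June 2007 → June 18, 2007.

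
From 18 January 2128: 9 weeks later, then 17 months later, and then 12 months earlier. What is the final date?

August 21, 2128

Counting forward 9 weeks (= 63 days) from January 18, 2128:
January has 31 days, so 31 − 18 = 13 days remain after January 18, 2128; 63 − 13 = 50 left.
February 2128 has 29 days (2128 is a leap year): 50 − 29 = 21 left.
21 days into March 2128 → March 21, 2128.
Advancing 17 months from March 21, 2128:
month 3 + 17 = 20, which is month 8 of year 2129 → August 2129.
Day 21 is valid in August, giving August 21, 2129.
Subtracting 12 months from August 21, 2129:
month 8 − 12 = -4, which is month 8 of year 2128 → August 2128.
Day 21 is valid in August, giving August 21, 2128.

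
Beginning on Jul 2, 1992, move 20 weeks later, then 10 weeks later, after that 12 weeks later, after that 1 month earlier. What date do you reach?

March 22, 1993

Adding 20 weeks (= 140 days) from July 2, 1992:
July has 31 days, so 31 − 2 = 29 days remain after July 2, 1992; 140 − 29 = 111 left.
August 1992 has 31 days: 111 − 31 = 80 left.
September 1992 has 30 days: 80 − 30 = 50 left.
October 1992 has 31 days: 50 − 31 = 19 left.
19 days into November 1992 → November 19, 1992.
Advancing 10 weeks (= 70 days) from November 19, 1992:
November has 30 days, so 30 − 19 = 11 days remain after November 19, 1992; 70 − 11 = 59 left.
December 1992 has 31 days: 59 − 31 = 28 left.
28 days into January 1993 → January 28, 1993.
Advancing 12 weeks (= 84 days) from January 28, 1993:
January has 31 days, so 31 − 28 = 3 days remain after January 28, 1993; 84 − 3 = 81 left.
February 1993 has 28 days (1993 is not a leap year): 81 − 28 = 53 left.
March 1993 has 31 days: 53 − 31 = 22 left.
22 days into April 1993 → April 22, 1993.
Going back 1 month from April 22, 1993:
month 4 − 1 = 3 → March 1993.
Day 22 is valid in March, giving March 22, 1993.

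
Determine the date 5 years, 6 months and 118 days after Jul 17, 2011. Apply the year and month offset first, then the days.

May 15, 2017

Advancing 5 years, 6 months and 118 days from July 17, 2011: first the month/year part, then the days.
+5 years → 2016; month 7 + 6 = 13, which is month 1 of year 2017 → January 2017.
Day 17 is valid in January, giving January 17, 2017.
Now add 118 days from January 17, 2017.
January has 31 days, so 31 − 17 = 14 days remain after January 17, 2017; 118 − 14 = 104 left.
February 2017 has 28 days (2017 is not a leap year): 104 − 28 = 76 left.
March 2017 has 31 days: 76 − 31 = 45 left.
April 2017 has 30 days: 45 − 30 = 15 left.
15 days into May 2017 → May 15, 2017.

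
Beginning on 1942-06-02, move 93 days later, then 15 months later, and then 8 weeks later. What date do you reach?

January 28, 1944

Counting forward 93 days from June 2, 1942:
June has 30 days, so 30 − 2 = 28 days remain after June 2, 1942; 93 − 28 = 65 left.
July 1942 has 31 days: 65 − 31 = 34 left.
August 1942 has 31 days: 34 − 31 = 3 left.
3 days into September 1942 → September 3, 1942.
Counting forward 15 months from September 3, 1942:
month 9 + 15 = 24, which is month 12 of year 1943 → December 1943.
Day 3 is valid in December, giving December 3, 1943.
Advancing 8 weeks (= 56 days) from December 3, 1943:
December has 31 days, so 31 − 3 = 28 days remain after December 3, 1943; 56 − 28 = 28 left.
28 days into January 1944 → January 28, 1944.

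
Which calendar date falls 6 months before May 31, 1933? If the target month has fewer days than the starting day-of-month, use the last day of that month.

Counting back 6 months from May 31, 1933.
month 5 − 6 = -1, which is month 11 of year 1932 → November 1932.
November 1932 has only 30 days and the start was day 31, so the date clamps to November 30, 1932.

November 30, 1932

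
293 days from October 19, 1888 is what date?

Counting forward 293 days from October 19, 1888.
October has 31 days, so 31 − 19 = 12 days remain after October 19, 1888; 293 − 12 = 281 left.
November 1888 has 30 days: 281 − 30 = 251 left.
December 1888 has 31 days: 251 − 31 = 220 left.
January 1889 has 31 days: 220 − 31 = 189 left.
February 1889 has 28 days (1889 is not a leap year): 189 − 28 = 161 left.
March 1889 has 31 days: 161 − 31 = 130 left.
April 1889 has 30 days: 130 − 30 = 100 left.
May 1889 has 31 days: 100 − 31 = 69 left.
June 1889 has 30 days: 69 − 30 = 39 left.
July 1889 has 31 days: 39 − 31 = 8 left.
8 days into August 1889 → August 8, 1889.

August 8, 1889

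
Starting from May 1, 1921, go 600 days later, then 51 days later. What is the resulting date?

Counting forward 600 days from May 1, 1921:
May has 31 days, so 31 − 1 = 30 days remain after May 1, 1921; 600 − 30 = 570 left.
June 1921 has 30 days: 570 − 30 = 540 left.
July 1921 has 31 days: 540 − 31 = 509 left.
August 1921 has 31 days: 509 − 31 = 478 left.
September 1921 has 30 days: 478 − 30 = 448 left.
October 1921 has 31 days: 448 − 31 = 417 left.
November 1921 has 30 days: 417 − 30 = 387 left.
December 1921 has 31 days: 387 − 31 = 356 left.
January 1922 has 31 days: 356 − 31 = 325 left.
February 1922 has 28 days (1922 is not a leap year): 325 − 28 = 297 left.
March 1922 has 31 days: 297 − 31 = 266 left.
April 1922 has 30 days: 266 − 30 = 236 left.
May 1922 has 31 days: 236 − 31 = 205 left.
June 1922 has 30 days: 205 − 30 = 175 left.
July 1922 has 31 days: 175 − 31 = 144 left.
August 1922 has 31 days: 144 − 31 = 113 left.
September 1922 has 30 days: 113 − 30 = 83 left.
October 1922 has 31 days: 83 − 31 = 52 left.
November 1922 has 30 days: 52 − 30 = 22 left.
22 days into December 1922 → December 22, 1922.
Advancing 51 days from December 22, 1922:
December has 31 days, so 31 − 22 = 9 days remain after December 22, 1922; 51 − 9 = 42 left.
January 1923 has 31 days: 42 − 31 = 11 left.
11 days into February 1923 → February 11, 1923.

February 11, 1923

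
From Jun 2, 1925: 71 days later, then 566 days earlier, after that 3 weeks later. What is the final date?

February 14, 1924

Advancing 71 days from June 2, 1925:
June has 30 days, so 30 − 2 = 28 days remain after June 2, 1925; 71 − 28 = 43 left.
July 1925 has 31 days: 43 − 31 = 12 left.
12 days into August 1925 → August 12, 1925.
Going back 566 days from August 12, 1925:
Going back 12 days from August 12, 1925 reaches the end of the previous month; 566 − 12 = 554 left.
July 1925 has 31 days: 554 − 31 = 523 left.
June 1925 has 30 days: 523 − 30 = 493 left.
May 1925 has 31 days: 493 − 31 = 462 left.
April 1925 has 30 days: 462 − 30 = 432 left.
March 1925 has 31 days: 432 − 31 = 401 left.
February 1925 has 28 days (1925 is not a leap year): 401 − 28 = 373 left.
January 1925 has 31 days: 373 − 31 = 342 left.
December 1924 has 31 days: 342 − 31 = 311 left.
November 1924 has 30 days: 311 − 30 = 281 left.
October 1924 has 31 days: 281 − 31 = 250 left.
September 1924 has 30 days: 250 − 30 = 220 left.
August 1924 has 31 days: 220 − 31 = 189 left.
July 1924 has 31 days: 189 − 31 = 158 left.
June 1924 has 30 days: 158 − 30 = 128 left.
May 1924 has 31 days: 128 − 31 = 97 left.
April 1924 has 30 days: 97 − 30 = 67 left.
March 1924 has 31 days: 67 − 31 = 36 left.
February 1924 has 29 days (1924 is a leap year): 36 − 29 = 7 left.
January 1924 has 31 days; 31 − 7 = 24 → January 24, 1924.
Advancing 3 weeks (= 21 days) from January 24, 1924:
January has 31 days, so 31 − 24 = 7 days remain after January 24, 1924; 21 − 7 = 14 left.
14 days into February 1924 → February 14, 1924.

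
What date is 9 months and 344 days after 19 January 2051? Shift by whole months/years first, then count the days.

Advancing 9 months and 344 days from January 19, 2051: first the month/year part, then the days.
month 1 + 9 = 10 → October 2051.
Day 19 is valid in October, giving October 19, 2051.
Now add 344 days from October 19, 2051.
October has 31 days, so 31 − 19 = 12 days remain after October 19, 2051; 344 − 12 = 332 left.
November 2051 has 30 days: 332 − 30 = 302 left.
December 2051 has 31 days: 302 − 31 = 271 left.
January 2052 has 31 days: 271 − 31 = 240 left.
February 2052 has 29 days (2052 is a leap year): 240 − 29 = 211 left.
March 2052 has 31 days: 211 − 31 = 180 left.
April 2052 has 30 days: 180 − 30 = 150 left.
May 2052 has 31 days: 150 − 31 = 119 left.
June 2052 has 30 days: 119 − 30 = 89 left.
July 2052 has 31 days: 89 − 31 = 58 left.
August 2052 has 31 days: 58 − 31 = 27 left.
27 days into September 2052 → September 27, 2052.

September 27, 2052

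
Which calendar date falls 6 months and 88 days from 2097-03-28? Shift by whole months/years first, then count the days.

December 25, 2097

Counting forward 6 months and 88 days from March 28, 2097: first the month/year part, then the days.
month 3 + 6 = 9 → September 2097.
Day 28 is valid in September, giving September 28, 2097.
Now add 88 days from September 28, 2097.
September has 30 days, so 30 − 28 = 2 days remain after September 28, 2097; 88 − 2 = 86 left.
October 2097 has 31 days: 86 − 31 = 55 left.
November 2097 has 30 days: 55 − 30 = 25 left.
25 days into December 2097 → December 25, 2097.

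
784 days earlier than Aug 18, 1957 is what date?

June 26, 1955

Going back 784 days from August 18, 1957.
Going back 18 days from August 18, 1957 reaches the end of the previous month; 784 − 18 = 766 left.
July 1957 has 31 days: 766 − 31 = 735 left.
June 1957 has 30 days: 735 − 30 = 705 left.
May 1957 has 31 days: 705 − 31 = 674 left.
April 1957 has 30 days: 674 − 30 = 644 left.
March 1957 has 31 days: 644 − 31 = 613 left.
February 1957 has 28 days (1957 is not a leap year): 613 − 28 = 585 left.
January 1957 has 31 days: 585 − 31 = 554 left.
December 1956 has 31 days: 554 − 31 = 523 left.
November 1956 has 30 days: 523 − 30 = 493 left.
October 1956 has 31 days: 493 − 31 = 462 left.
September 1956 has 30 days: 462 − 30 = 432 left.
August 1956 has 31 days: 432 − 31 = 401 left.
July 1956 has 31 days: 401 − 31 = 370 left.
June 1956 has 30 days: 370 − 30 = 340 left.
May 1956 has 31 days: 340 − 31 = 309 left.
April 1956 has 30 days: 309 − 30 = 279 left.
March 1956 has 31 days: 279 − 31 = 248 left.
February 1956 has 29 days (1956 is a leap year): 248 − 29 = 219 left.
January 1956 has 31 days: 219 − 31 = 188 left.
December 1955 has 31 days: 188 − 31 = 157 left.
November 1955 has 30 days: 157 − 30 = 127 left.
October 1955 has 31 days: 127 − 31 = 96 left.
September 1955 has 30 days: 96 − 30 = 66 left.
August 1955 has 31 days: 66 − 31 = 35 left.
July 1955 has 31 days: 35 − 31 = 4 left.
June 1955 has 30 days; 30 − 4 = 26 → June 26, 1955.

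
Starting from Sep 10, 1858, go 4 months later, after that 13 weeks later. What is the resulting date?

April 11, 1859

Adding 4 months from September 10, 1858:
month 9 + 4 = 13, which is month 1 of year 1859 → January 1859.
Day 10 is valid in January, giving January 10, 1859.
Advancing 13 weeks (= 91 days) from January 10, 1859:
January has 31 days, so 31 − 10 = 21 days remain after January 10, 1859; 91 − 21 = 70 left.
February 1859 has 28 days (1859 is not a leap year): 70 − 28 = 42 left.
March 1859 has 31 days: 42 − 31 = 11 left.
11 days into April 1859 → April 11, 1859.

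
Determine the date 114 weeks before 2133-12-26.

Counting back 114 weeks = 798 days from December 26, 2133.
Going back 26 days from December 26, 2133 reaches the end of the previous month; 798 − 26 = 772 left.
November 2133 has 30 days: 772 − 30 = 742 left.
October 2133 has 31 days: 742 − 31 = 711 left.
September 2133 has 30 days: 711 − 30 = 681 left.
August 2133 has 31 days: 681 − 31 = 650 left.
July 2133 has 31 days: 650 − 31 = 619 left.
June 2133 has 30 days: 619 − 30 = 589 left.
May 2133 has 31 days: 589 − 31 = 558 left.
April 2133 has 30 days: 558 − 30 = 528 left.
March 2133 has 31 days: 528 − 31 = 497 left.
February 2133 has 28 days (2133 is not a leap year): 497 − 28 = 469 left.
January 2133 has 31 days: 469 − 31 = 438 left.
December 2132 has 31 days: 438 − 31 = 407 left.
November 2132 has 30 days: 407 − 30 = 377 left.
October 2132 has 31 days: 377 − 31 = 346 left.
September 2132 has 30 days: 346 − 30 = 316 left.
August 2132 has 31 days: 316 − 31 = 285 left.
July 2132 has 31 days: 285 − 31 = 254 left.
June 2132 has 30 days: 254 − 30 = 224 left.
May 2132 has 31 days: 224 − 31 = 193 left.
April 2132 has 30 days: 193 − 30 = 163 left.
March 2132 has 31 days: 163 − 31 = 132 left.
February 2132 has 29 days (2132 is a leap year): 132 − 29 = 103 left.
January 2132 has 31 days: 103 − 31 = 72 left.
December 2131 has 31 days: 72 − 31 = 41 left.
November 2131 has 30 days: 41 − 30 = 11 left.
October 2131 has 31 days; 31 − 11 = 20 → October 20, 2131.

October 20, 2131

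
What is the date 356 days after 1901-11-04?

Advancing 356 days from November 4, 1901.
November has 30 days, so 30 − 4 = 26 days remain after November 4, 1901; 356 − 26 = 330 left.
December 1901 has 31 days: 330 − 31 = 299 left.
January 1902 has 31 days: 299 − 31 = 268 left.
February 1902 has 28 days (1902 is not a leap year): 268 − 28 = 240 left.
March 1902 has 31 days: 240 − 31 = 209 left.
April 1902 has 30 days: 209 − 30 = 179 left.
May 1902 has 31 days: 179 − 31 = 148 left.
June 1902 has 30 days: 148 − 30 = 118 left.
July 1902 has 31 days: 118 − 31 = 87 left.
August 1902 has 31 days: 87 − 31 = 56 left.
September 1902 has 30 days: 56 − 30 = 26 left.
26 days into October 1902 → October 26, 1902.

October 26, 1902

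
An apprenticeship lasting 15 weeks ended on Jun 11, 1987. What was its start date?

Subtracting 15 weeks = 105 days from June 11, 1987.
Going back 11 days from June 11, 1987 reaches the end of the previous month; 105 − 11 = 94 left.
May 1987 has 31 days: 94 − 31 = 63 left.
April 1987 has 30 days: 63 − 30 = 33 left.
March 1987 has 31 days: 33 − 31 = 2 left.
February 1987 has 28 days; 28 − 2 = 26 → February 26, 1987.

February 26, 1987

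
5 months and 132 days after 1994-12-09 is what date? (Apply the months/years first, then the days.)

September 18, 1995

Advancing 5 months and 132 days from December 9, 1994: first the month/year part, then the days.
month 12 + 5 = 17, which is month 5 of year 1995 → May 1995.
Day 9 is valid in May, giving May 9, 1995.
Now add 132 days from May 9, 1995.
May has 31 days, so 31 − 9 = 22 days remain after May 9, 1995; 132 − 22 = 110 left.
June 1995 has 30 days: 110 − 30 = 80 left.
July 1995 has 31 days: 80 − 31 = 49 left.
August 1995 has 31 days: 49 − 31 = 18 left.
18 days into September 1995 → September 18, 1995.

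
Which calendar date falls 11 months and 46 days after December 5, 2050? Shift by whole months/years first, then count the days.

Advancing 11 months and 46 days from December 5, 2050: first the month/year part, then the days.
month 12 + 11 = 23, which is month 11 of year 2051 → November 2051.
Day 5 is valid in November, giving November 5, 2051.
Now add 46 days from November 5, 2051.
November has 30 days, so 30 − 5 = 25 days remain after November 5, 2051; 46 − 25 = 21 left.
21 days into December 2051 → December 21, 2051.

December 21, 2051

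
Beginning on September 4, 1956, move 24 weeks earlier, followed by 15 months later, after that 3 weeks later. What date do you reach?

Counting back 24 weeks (= 168 days) from September 4, 1956:
Going back 4 days from September 4, 1956 reaches the end of the previous month; 168 − 4 = 164 left.
August 1956 has 31 days: 164 − 31 = 133 left.
July 1956 has 31 days: 133 − 31 = 102 left.
June 1956 has 30 days: 102 − 30 = 72 left.
May 1956 has 31 days: 72 − 31 = 41 left.
April 1956 has 30 days: 41 − 30 = 11 left.
March 1956 has 31 days; 31 − 11 = 20 → March 20, 1956.
Counting forward 15 months from March 20, 1956:
month 3 + 15 = 18, which is month 6 of year 1957 → June 1957.
Day 20 is valid in June, giving June 20, 1957.
Adding 3 weeks (= 21 days) from June 20, 1957:
June has 30 days, so 30 − 20 = 10 days remain after June 20, 1957; 21 − 10 = 11 left.
11 days into July 1957 → July 11, 1957.

July 11, 1957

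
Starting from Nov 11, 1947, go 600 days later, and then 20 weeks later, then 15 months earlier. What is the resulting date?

August 20, 1948

Counting forward 600 days from November 11, 1947:
November has 30 days, so 30 − 11 = 19 days remain after November 11, 1947; 600 − 19 = 581 left.
December 1947 has 31 days: 581 − 31 = 550 left.
January 1948 has 31 days: 550 − 31 = 519 left.
February 1948 has 29 days (1948 is a leap year): 519 − 29 = 490 left.
March 1948 has 31 days: 490 − 31 = 459 left.
April 1948 has 30 days: 459 − 30 = 429 left.
May 1948 has 31 days: 429 − 31 = 398 left.
June 1948 has 30 days: 398 − 30 = 368 left.
July 1948 has 31 days: 368 − 31 = 337 left.
August 1948 has 31 days: 337 − 31 = 306 left.
September 1948 has 30 days: 306 − 30 = 276 left.
October 1948 has 31 days: 276 − 31 = 245 left.
November 1948 has 30 days: 245 − 30 = 215 left.
December 1948 has 31 days: 215 − 31 = 184 left.
January 1949 has 31 days: 184 − 31 = 153 left.
February 1949 has 28 days (1949 is not a leap year): 153 − 28 = 125 left.
March 1949 has 31 days: 125 − 31 = 94 left.
April 1949 has 30 days: 94 − 30 = 64 left.
May 1949 has 31 days: 64 − 31 = 33 left.
June 1949 has 30 days: 33 − 30 = 3 left.
3 days into July 1949 → July 3, 1949.
Advancing 20 weeks (= 140 days) from July 3, 1949:
July has 31 days, so 31 − 3 = 28 days remain after July 3, 1949; 140 − 28 = 112 left.
August 1949 has 31 days: 112 − 31 = 81 left.
September 1949 has 30 days: 81 − 30 = 51 left.
October 1949 has 31 days: 51 − 31 = 20 left.
20 days into November 1949 → November 20, 1949.
Counting back 15 months from November 20, 1949:
month 11 − 15 = -4, which is month 8 of year 1948 → August 1948.
Day 20 is valid in August, giving August 20, 1948.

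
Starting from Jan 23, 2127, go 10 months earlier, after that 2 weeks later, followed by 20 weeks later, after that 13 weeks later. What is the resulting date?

November 23, 2126

Counting back 10 months from January 23, 2127:
month 1 − 10 = -9, which is month 3 of year 2126 → March 2126.
Day 23 is valid in March, giving March 23, 2126.
Adding 2 weeks (= 14 days) from March 23, 2126:
March has 31 days, so 31 − 23 = 8 days remain after March 23, 2126; 14 − 8 = 6 left.
6 days into April 2126 → April 6, 2126.
Counting forward 20 weeks (= 140 days) from April 6, 2126:
April has 30 days, so 30 − 6 = 24 days remain after April 6, 2126; 140 − 24 = 116 left.
May 2126 has 31 days: 116 − 31 = 85 left.
June 2126 has 30 days: 85 − 30 = 55 left.
July 2126 has 31 days: 55 − 31 = 24 left.
24 days into August 2126 → August 24, 2126.
Adding 13 weeks (= 91 days) from August 24, 2126:
August has 31 days, so 31 − 24 = 7 days remain after August 24, 2126; 91 − 7 = 84 left.
September 2126 has 30 days: 84 − 30 = 54 left.
October 2126 has 31 days: 54 − 31 = 23 left.
23 days into November 2126 → November 23, 2126.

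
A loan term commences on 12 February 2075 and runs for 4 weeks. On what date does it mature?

Counting forward 4 weeks = 28 days from February 12, 2075.
February has 28 days, so 28 − 12 = 16 days remain after February 12, 2075; 28 − 16 = 12 left.
12 days into March 2075 → March 12, 2075.

March 12, 2075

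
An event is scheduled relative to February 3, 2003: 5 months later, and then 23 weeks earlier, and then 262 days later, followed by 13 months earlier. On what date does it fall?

Counting forward 5 months from February 3, 2003:
month 2 + 5 = 7 → July 2003.
Day 3 is valid in July, giving July 3, 2003.
Going back 23 weeks (= 161 days) from July 3, 2003:
Going back 3 days from July 3, 2003 reaches the end of the previous month; 161 − 3 = 158 left.
June 2003 has 30 days: 158 − 30 = 128 left.
May 2003 has 31 days: 128 − 31 = 97 left.
April 2003 has 30 days: 97 − 30 = 67 left.
March 2003 has 31 days: 67 − 31 = 36 left.
February 2003 has 28 days (2003 is not a leap year): 36 − 28 = 8 left.
January 2003 has 31 days; 31 − 8 = 23 → January 23, 2003.
Counting forward 262 days from January 23, 2003:
January has 31 days, so 31 − 23 = 8 days remain after January 23, 2003; 262 − 8 = 254 left.
February 2003 has 28 days (2003 is not a leap year): 254 − 28 = 226 left.
March 2003 has 31 days: 226 − 31 = 195 left.
April 2003 has 30 days: 195 − 30 = 165 left.
May 2003 has 31 days: 165 − 31 = 134 left.
June 2003 has 30 days: 134 − 30 = 104 left.
July 2003 has 31 days: 104 − 31 = 73 left.
August 2003 has 31 days: 73 − 31 = 42 left.
September 2003 has 30 days: 42 − 30 = 12 left.
12 days into October 2003 → October 12, 2003.
Going back 13 months from October 12, 2003:
month 10 − 13 = -3, which is month 9 of year 2002 → September 2002.
Day 12 is valid in September, giving September 12, 2002.

September 12, 2002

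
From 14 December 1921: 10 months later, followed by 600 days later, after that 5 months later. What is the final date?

November 5, 1924

Counting forward 10 months from December 14, 1921:
month 12 + 10 = 22, which is month 10 of year 1922 → October 1922.
Day 14 is valid in October, giving October 14, 1922.
Adding 600 days from October 14, 1922:
October has 31 days, so 31 − 14 = 17 days remain after October 14, 1922; 600 − 17 = 583 left.
November 1922 has 30 days: 583 − 30 = 553 left.
December 1922 has 31 days: 553 − 31 = 522 left.
January 1923 has 31 days: 522 − 31 = 491 left.
February 1923 has 28 days (1923 is not a leap year): 491 − 28 = 463 left.
March 1923 has 31 days: 463 − 31 = 432 left.
April 1923 has 30 days: 432 − 30 = 402 left.
May 1923 has 31 days: 402 − 31 = 371 left.
June 1923 has 30 days: 371 − 30 = 341 left.
July 1923 has 31 days: 341 − 31 = 310 left.
August 1923 has 31 days: 310 − 31 = 279 left.
September 1923 has 30 days: 279 − 30 = 249 left.
October 1923 has 31 days: 249 − 31 = 218 left.
November 1923 has 30 days: 218 − 30 = 188 left.
December 1923 has 31 days: 188 − 31 = 157 left.
January 1924 has 31 days: 157 − 31 = 126 left.
February 1924 has 29 days (1924 is a leap year): 126 − 29 = 97 left.
March 1924 has 31 days: 97 − 31 = 66 left.
April 1924 has 30 days: 66 − 30 = 36 left.
May 1924 has 31 days: 36 − 31 = 5 left.
5 days into June 1924 → June 5, 1924.
Counting forward 5 months from June 5, 1924:
month 6 + 5 = 11 → November 1924.
Day 5 is valid in November, giving November 5, 1924.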